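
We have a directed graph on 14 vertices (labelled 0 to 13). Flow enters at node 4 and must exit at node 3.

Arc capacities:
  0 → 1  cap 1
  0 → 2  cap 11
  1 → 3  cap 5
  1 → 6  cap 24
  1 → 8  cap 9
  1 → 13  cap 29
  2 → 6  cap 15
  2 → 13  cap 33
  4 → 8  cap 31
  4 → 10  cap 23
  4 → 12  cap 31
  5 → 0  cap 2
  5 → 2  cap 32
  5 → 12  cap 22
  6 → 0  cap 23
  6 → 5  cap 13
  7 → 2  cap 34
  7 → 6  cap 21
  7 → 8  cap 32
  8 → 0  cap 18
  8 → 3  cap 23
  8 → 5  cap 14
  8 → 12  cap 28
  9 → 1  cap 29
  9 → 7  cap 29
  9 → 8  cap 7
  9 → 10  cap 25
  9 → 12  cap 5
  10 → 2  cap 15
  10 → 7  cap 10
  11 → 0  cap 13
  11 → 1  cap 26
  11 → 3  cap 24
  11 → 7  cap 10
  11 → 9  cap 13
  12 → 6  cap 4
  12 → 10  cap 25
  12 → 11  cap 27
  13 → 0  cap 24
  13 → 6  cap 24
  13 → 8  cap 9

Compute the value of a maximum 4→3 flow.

augment #1: 4→8→3 bottleneck 23, total now 23
augment #2: 4→12→11→3 bottleneck 24, total now 47
augment #3: 4→8→0→1→3 bottleneck 1, total now 48
augment #4: 4→12→11→1→3 bottleneck 3, total now 51

Maximum flow value: 51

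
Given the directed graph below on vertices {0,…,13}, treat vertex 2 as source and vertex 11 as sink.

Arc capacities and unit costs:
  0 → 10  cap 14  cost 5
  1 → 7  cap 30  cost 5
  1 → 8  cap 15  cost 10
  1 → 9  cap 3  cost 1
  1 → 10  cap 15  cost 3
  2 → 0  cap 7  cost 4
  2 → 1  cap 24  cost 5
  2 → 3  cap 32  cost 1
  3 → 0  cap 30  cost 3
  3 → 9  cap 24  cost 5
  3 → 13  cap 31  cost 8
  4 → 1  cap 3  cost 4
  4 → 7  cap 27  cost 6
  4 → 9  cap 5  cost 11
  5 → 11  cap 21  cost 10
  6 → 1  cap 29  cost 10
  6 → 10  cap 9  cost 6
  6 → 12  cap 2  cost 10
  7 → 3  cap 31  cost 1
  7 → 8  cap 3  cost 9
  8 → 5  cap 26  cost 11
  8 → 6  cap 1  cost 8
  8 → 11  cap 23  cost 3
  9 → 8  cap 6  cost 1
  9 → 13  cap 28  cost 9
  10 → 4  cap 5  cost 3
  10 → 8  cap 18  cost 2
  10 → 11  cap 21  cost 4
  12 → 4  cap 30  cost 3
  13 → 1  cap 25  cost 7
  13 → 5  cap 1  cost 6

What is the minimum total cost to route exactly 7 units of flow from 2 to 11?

shortest-cost path #1: 2→3→9→8→11 push 6 @ unit cost 10 (adds 60)
shortest-cost path #2: 2→1→10→11 push 1 @ unit cost 12 (adds 12)
total cost = 72

Minimum cost for 7 units: 72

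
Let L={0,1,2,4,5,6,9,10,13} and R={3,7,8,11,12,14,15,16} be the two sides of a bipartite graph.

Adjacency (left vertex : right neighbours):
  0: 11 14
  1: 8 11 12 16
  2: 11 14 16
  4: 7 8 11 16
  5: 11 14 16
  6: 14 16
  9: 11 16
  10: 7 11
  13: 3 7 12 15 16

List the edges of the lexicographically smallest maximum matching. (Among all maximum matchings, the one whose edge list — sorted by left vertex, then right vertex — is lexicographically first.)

Lex-smallest maximum matching: {(0,11), (1,12), (2,14), (4,8), (5,16), (10,7), (13,3)}

|M| = 7 (so the lex-smallest maximum matching has 7 edges)
process left vertices in ascending order; for each, take the smallest-labelled available neighbour that still permits 7 edges overall, or leave it unmatched if none does
lex-smallest matching: {0-11, 1-12, 2-14, 4-8, 5-16, 10-7, 13-3}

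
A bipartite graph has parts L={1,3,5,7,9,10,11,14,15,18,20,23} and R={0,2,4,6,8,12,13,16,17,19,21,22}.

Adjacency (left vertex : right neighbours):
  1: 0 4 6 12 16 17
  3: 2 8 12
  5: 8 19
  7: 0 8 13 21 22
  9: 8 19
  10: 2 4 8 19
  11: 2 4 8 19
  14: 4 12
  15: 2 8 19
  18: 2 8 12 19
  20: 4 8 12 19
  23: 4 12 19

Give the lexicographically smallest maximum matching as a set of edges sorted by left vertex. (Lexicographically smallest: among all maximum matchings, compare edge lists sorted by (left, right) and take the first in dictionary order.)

|M| = 7 (so the lex-smallest maximum matching has 7 edges)
process left vertices in ascending order; for each, take the smallest-labelled available neighbour that still permits 7 edges overall, or leave it unmatched if none does
lex-smallest matching: {1-0, 3-2, 5-8, 7-13, 9-19, 10-4, 14-12}

Lex-smallest maximum matching: {(1,0), (3,2), (5,8), (7,13), (9,19), (10,4), (14,12)}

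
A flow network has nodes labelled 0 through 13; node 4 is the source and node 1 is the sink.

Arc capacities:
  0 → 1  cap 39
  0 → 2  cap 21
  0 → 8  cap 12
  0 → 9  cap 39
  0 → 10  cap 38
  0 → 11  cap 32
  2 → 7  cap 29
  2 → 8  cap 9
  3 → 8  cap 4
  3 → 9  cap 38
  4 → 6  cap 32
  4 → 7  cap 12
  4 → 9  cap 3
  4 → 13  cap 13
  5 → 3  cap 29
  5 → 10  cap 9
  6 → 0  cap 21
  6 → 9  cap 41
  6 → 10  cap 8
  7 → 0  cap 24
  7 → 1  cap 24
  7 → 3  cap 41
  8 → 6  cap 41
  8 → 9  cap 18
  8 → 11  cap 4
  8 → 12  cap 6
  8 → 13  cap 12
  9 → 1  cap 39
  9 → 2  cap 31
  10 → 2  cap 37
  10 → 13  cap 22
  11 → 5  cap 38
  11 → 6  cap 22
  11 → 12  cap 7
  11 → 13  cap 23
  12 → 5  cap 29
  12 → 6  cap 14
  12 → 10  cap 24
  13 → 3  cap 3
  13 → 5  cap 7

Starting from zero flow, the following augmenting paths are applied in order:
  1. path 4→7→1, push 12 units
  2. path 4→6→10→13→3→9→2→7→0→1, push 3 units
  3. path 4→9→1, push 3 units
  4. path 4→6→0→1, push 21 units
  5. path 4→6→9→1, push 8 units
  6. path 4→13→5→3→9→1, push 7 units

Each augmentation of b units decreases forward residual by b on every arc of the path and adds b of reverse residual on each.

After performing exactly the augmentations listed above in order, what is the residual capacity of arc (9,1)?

Residual capacity of (9,1): 21

after path 1 (4→7→1, push 12): res(9,1)=39
after path 2 (4→6→10→13→3→9→2→7→0→1, push 3): res(9,1)=39
after path 3 (4→9→1, push 3): res(9,1)=36
after path 4 (4→6→0→1, push 21): res(9,1)=36
after path 5 (4→6→9→1, push 8): res(9,1)=28
after path 6 (4→13→5→3→9→1, push 7): res(9,1)=21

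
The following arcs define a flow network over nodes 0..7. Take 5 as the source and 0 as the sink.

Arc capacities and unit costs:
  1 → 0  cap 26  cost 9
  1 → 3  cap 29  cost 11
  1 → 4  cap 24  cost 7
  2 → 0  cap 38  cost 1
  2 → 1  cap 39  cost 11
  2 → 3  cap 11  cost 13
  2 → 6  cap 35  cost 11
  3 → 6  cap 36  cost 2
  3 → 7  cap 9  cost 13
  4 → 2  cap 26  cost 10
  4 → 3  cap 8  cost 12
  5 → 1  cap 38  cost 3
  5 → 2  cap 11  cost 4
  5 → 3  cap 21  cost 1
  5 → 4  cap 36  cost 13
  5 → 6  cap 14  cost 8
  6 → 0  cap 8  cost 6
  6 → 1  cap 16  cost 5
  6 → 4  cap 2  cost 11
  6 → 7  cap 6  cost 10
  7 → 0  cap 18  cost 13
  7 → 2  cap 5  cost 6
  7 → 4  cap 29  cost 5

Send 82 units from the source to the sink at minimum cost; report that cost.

shortest-cost path #1: 5→2→0 push 11 @ unit cost 5 (adds 55)
shortest-cost path #2: 5→3→6→0 push 8 @ unit cost 9 (adds 72)
shortest-cost path #3: 5→1→0 push 26 @ unit cost 12 (adds 312)
shortest-cost path #4: 5→3→6→7→2→0 push 5 @ unit cost 20 (adds 100)
shortest-cost path #5: 5→1→4→2→0 push 12 @ unit cost 21 (adds 252)
shortest-cost path #6: 5→4→2→0 push 10 @ unit cost 24 (adds 240)
shortest-cost path #7: 5→3→6→7→0 push 1 @ unit cost 26 (adds 26)
shortest-cost path #8: 5→3→7→0 push 7 @ unit cost 27 (adds 189)
shortest-cost path #9: 5→4→2→7→0 push 2 @ unit cost 30 (adds 60)
total cost = 1306

Minimum cost for 82 units: 1306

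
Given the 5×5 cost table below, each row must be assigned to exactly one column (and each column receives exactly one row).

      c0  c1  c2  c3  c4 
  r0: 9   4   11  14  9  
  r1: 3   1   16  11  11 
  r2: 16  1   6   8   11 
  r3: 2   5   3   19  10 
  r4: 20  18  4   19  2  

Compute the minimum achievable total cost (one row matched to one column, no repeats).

Minimum assignment cost: 20

optimal assignment: row0→col1 (cost 4), row1→col0 (cost 3), row2→col3 (cost 8), row3→col2 (cost 3), row4→col4 (cost 2)
total = 4 + 3 + 8 + 3 + 2 = 20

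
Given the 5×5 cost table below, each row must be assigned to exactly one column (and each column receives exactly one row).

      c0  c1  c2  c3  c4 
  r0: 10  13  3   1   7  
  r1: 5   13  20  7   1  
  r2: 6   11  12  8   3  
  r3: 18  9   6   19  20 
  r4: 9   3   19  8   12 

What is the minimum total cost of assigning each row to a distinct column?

Minimum assignment cost: 17

optimal assignment: row0→col3 (cost 1), row1→col4 (cost 1), row2→col0 (cost 6), row3→col2 (cost 6), row4→col1 (cost 3)
total = 1 + 1 + 6 + 6 + 3 = 17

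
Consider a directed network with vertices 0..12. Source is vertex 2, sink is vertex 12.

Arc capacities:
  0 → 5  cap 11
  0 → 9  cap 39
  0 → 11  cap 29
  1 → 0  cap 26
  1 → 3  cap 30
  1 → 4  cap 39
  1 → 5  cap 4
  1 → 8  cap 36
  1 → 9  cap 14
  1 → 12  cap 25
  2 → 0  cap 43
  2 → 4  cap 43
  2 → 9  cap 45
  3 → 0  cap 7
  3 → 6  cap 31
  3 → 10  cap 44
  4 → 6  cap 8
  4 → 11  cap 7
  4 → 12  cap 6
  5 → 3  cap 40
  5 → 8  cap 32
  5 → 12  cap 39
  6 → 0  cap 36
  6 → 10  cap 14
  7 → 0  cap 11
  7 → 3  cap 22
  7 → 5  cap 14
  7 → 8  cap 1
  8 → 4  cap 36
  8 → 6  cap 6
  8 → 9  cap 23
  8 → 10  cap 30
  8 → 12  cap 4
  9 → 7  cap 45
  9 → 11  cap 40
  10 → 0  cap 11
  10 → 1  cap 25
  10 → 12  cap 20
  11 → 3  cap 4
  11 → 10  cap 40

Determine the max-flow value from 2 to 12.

Maximum flow value: 77

augment #1: 2→4→12 bottleneck 6, total now 6
augment #2: 2→0→5→12 bottleneck 11, total now 17
augment #3: 2→0→11→10→12 bottleneck 20, total now 37
augment #4: 2→9→7→5→12 bottleneck 14, total now 51
augment #5: 2→9→7→8→12 bottleneck 1, total now 52
augment #6: 2→0→11→10→1→12 bottleneck 9, total now 61
augment #7: 2→4→6→10→1→12 bottleneck 8, total now 69
augment #8: 2→4→11→10→1→12 bottleneck 7, total now 76
augment #9: 2→9→11→10→1→12 bottleneck 1, total now 77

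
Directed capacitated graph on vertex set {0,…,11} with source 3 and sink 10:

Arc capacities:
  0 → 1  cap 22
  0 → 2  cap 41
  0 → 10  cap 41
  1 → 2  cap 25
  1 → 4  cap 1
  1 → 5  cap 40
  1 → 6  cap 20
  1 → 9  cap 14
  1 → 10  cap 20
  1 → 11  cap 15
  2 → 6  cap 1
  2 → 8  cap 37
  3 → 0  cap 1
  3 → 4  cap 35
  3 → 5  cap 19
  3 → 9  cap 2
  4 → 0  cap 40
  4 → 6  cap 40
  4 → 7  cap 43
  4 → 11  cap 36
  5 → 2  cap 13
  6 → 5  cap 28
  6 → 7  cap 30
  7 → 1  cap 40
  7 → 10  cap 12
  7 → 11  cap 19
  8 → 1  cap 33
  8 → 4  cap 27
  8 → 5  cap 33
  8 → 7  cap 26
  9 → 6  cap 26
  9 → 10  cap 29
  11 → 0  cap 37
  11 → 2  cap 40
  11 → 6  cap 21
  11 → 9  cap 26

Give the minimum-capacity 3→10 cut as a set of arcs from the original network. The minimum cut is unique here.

Min-cut arcs: {(3,0), (3,4), (3,9), (5,2)} (total capacity 51)

augment #1: 3→0→10 push 1
augment #2: 3→9→10 push 2
augment #3: 3→4→0→10 push 35
augment #4: 3→5→2→6→7→10 push 1
augment #5: 3→5→2→8→1→10 push 12
max flow = 51; residual-reachable set from 3 gives S-side
cut edges (S→T): {(3,0), (3,4), (3,9), (5,2)} total cap 51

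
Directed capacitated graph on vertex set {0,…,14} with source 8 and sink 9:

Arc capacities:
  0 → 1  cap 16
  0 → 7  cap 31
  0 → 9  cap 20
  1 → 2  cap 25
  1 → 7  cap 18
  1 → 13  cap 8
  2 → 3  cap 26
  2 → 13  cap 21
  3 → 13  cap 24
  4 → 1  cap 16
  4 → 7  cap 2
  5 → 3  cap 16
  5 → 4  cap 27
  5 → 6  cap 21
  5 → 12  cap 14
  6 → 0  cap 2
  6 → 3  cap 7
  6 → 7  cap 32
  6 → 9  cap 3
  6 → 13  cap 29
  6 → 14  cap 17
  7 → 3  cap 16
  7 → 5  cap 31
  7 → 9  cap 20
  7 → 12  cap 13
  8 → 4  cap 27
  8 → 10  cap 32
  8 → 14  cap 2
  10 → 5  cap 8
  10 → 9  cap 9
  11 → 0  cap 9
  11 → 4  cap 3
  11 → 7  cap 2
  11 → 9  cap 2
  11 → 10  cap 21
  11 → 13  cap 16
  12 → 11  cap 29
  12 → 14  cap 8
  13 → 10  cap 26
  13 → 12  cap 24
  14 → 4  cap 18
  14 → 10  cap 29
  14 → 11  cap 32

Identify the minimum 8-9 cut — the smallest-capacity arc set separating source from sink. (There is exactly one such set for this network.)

Min-cut arcs: {(4,1), (4,7), (8,14), (10,5), (10,9)} (total capacity 37)

augment #1: 8→10→9 push 9
augment #2: 8→4→7→9 push 2
augment #3: 8→14→11→9 push 2
augment #4: 8→4→1→7→9 push 16
augment #5: 8→10→5→6→9 push 3
augment #6: 8→10→5→6→0→9 push 2
augment #7: 8→10→5→6→7→9 push 2
augment #8: 8→10→5→12→11→0→9 push 1
max flow = 37; residual-reachable set from 8 gives S-side
cut edges (S→T): {(4,1), (4,7), (8,14), (10,5), (10,9)} total cap 37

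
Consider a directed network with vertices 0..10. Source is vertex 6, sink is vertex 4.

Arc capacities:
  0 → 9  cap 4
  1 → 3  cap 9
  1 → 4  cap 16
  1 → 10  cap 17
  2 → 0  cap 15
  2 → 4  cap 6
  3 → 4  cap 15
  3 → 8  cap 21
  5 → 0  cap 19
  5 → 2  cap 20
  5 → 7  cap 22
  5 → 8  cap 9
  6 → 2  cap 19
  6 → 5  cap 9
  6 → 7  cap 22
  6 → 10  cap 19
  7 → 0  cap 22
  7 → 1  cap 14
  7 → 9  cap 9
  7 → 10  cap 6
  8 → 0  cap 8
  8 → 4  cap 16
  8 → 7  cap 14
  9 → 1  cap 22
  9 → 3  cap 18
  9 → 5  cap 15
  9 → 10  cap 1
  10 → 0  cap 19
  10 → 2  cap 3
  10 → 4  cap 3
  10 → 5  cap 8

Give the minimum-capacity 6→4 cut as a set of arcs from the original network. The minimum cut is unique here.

augment #1: 6→2→4 push 6
augment #2: 6→10→4 push 3
augment #3: 6→5→8→4 push 9
augment #4: 6→7→1→4 push 14
augment #5: 6→7→9→1→4 push 2
augment #6: 6→7→9→3→4 push 6
augment #7: 6→2→0→9→3→4 push 4
augment #8: 6→10→5→7→9→3→4 push 1
max flow = 45; residual-reachable set from 6 gives S-side
cut edges (S→T): {(0,9), (2,4), (5,8), (7,1), (7,9), (10,4)} total cap 45

Min-cut arcs: {(0,9), (2,4), (5,8), (7,1), (7,9), (10,4)} (total capacity 45)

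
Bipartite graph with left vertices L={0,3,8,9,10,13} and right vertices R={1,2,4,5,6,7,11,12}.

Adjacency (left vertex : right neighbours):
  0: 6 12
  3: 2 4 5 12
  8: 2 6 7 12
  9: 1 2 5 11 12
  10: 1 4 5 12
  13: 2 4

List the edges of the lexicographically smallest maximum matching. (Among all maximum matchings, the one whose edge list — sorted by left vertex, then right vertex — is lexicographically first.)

Lex-smallest maximum matching: {(0,6), (3,2), (8,7), (9,1), (10,5), (13,4)}

|M| = 6 (so the lex-smallest maximum matching has 6 edges)
process left vertices in ascending order; for each, take the smallest-labelled available neighbour that still permits 6 edges overall, or leave it unmatched if none does
lex-smallest matching: {0-6, 3-2, 8-7, 9-1, 10-5, 13-4}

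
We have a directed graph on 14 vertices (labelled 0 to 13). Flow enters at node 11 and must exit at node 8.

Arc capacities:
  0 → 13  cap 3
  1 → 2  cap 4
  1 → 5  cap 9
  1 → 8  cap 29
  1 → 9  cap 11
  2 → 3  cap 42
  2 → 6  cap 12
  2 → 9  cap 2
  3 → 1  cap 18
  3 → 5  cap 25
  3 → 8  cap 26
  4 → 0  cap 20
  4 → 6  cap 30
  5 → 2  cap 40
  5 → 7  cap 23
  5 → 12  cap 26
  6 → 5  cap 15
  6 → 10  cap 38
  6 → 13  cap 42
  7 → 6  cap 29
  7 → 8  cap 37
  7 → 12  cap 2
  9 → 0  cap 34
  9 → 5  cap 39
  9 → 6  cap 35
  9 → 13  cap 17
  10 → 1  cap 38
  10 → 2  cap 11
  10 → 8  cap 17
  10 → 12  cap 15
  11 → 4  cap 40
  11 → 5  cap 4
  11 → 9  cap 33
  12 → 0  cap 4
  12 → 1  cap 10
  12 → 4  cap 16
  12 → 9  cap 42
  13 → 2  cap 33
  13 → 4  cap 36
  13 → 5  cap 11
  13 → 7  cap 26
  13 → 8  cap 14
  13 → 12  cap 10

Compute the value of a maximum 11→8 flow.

Maximum flow value: 70

augment #1: 11→5→7→8 bottleneck 4, total now 4
augment #2: 11→9→13→8 bottleneck 14, total now 18
augment #3: 11→4→6→10→8 bottleneck 17, total now 35
augment #4: 11→9→5→7→8 bottleneck 19, total now 54
augment #5: 11→4→0→13→7→8 bottleneck 3, total now 57
augment #6: 11→4→6→10→1→8 bottleneck 13, total now 70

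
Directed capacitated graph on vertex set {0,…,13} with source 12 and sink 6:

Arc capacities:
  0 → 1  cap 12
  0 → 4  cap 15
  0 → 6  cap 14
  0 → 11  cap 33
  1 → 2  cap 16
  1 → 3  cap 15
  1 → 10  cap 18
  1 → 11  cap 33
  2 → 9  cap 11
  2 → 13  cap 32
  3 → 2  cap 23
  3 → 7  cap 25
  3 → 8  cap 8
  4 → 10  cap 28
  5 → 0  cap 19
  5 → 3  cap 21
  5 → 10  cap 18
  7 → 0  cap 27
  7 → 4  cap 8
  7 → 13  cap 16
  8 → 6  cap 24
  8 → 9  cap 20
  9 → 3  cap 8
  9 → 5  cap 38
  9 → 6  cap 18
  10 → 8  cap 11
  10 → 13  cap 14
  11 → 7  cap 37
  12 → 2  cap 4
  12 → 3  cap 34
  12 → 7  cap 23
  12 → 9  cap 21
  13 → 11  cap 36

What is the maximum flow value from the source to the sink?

Maximum flow value: 51

augment #1: 12→9→6 bottleneck 18, total now 18
augment #2: 12→3→8→6 bottleneck 8, total now 26
augment #3: 12→7→0→6 bottleneck 14, total now 40
augment #4: 12→7→4→10→8→6 bottleneck 8, total now 48
augment #5: 12→9→5→10→8→6 bottleneck 3, total now 51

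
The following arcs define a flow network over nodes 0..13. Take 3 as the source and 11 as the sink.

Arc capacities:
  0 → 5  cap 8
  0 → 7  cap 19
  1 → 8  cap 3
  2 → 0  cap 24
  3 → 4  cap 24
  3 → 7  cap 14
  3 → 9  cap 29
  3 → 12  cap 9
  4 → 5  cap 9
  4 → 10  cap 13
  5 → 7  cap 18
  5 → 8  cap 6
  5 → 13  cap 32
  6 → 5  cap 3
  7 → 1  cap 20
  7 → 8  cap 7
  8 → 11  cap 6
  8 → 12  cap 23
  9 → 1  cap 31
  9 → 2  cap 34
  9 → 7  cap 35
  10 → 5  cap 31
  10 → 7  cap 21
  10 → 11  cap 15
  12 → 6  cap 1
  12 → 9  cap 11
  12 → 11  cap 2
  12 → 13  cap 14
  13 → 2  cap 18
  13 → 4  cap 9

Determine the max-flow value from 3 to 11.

augment #1: 3→12→11 bottleneck 2, total now 2
augment #2: 3→4→10→11 bottleneck 13, total now 15
augment #3: 3→7→8→11 bottleneck 6, total now 21

Maximum flow value: 21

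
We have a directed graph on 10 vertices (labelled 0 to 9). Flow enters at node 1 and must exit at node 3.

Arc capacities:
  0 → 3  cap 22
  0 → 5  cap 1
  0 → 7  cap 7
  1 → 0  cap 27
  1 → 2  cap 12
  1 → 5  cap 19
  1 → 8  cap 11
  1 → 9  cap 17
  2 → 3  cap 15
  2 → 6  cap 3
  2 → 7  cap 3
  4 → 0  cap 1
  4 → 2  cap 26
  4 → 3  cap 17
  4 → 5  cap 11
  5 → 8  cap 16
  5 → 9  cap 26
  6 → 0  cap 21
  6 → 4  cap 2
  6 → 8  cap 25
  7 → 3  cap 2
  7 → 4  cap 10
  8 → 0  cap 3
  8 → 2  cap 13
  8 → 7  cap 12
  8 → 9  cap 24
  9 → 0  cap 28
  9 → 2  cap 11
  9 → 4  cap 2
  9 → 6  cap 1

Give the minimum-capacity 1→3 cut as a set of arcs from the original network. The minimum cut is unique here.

augment #1: 1→0→3 push 22
augment #2: 1→2→3 push 12
augment #3: 1→0→7→3 push 2
augment #4: 1→8→2→3 push 3
augment #5: 1→9→4→3 push 2
augment #6: 1→0→7→4→3 push 3
augment #7: 1→8→7→4→3 push 7
augment #8: 1→9→6→4→3 push 1
augment #9: 1→8→2→6→4→3 push 1
max flow = 53; residual-reachable set from 1 gives S-side
cut edges (S→T): {(0,3), (2,3), (6,4), (7,3), (7,4), (9,4)} total cap 53

Min-cut arcs: {(0,3), (2,3), (6,4), (7,3), (7,4), (9,4)} (total capacity 53)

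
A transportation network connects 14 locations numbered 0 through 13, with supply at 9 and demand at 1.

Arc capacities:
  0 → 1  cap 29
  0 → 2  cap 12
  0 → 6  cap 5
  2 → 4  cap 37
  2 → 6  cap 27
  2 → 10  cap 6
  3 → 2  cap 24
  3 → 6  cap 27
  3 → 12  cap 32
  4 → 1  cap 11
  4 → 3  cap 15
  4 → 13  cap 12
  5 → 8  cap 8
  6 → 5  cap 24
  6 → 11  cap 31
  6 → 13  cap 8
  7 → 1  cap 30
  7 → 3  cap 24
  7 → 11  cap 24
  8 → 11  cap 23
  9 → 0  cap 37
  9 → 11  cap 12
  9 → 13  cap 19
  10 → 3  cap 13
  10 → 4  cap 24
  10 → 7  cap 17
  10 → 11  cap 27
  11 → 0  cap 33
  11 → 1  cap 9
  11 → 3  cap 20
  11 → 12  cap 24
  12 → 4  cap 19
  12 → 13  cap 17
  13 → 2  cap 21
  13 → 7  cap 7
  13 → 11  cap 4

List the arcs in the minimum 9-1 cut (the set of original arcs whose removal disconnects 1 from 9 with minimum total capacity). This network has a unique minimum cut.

Min-cut arcs: {(0,1), (2,10), (4,1), (11,1), (13,7)} (total capacity 62)

augment #1: 9→0→1 push 29
augment #2: 9→11→1 push 9
augment #3: 9→13→7→1 push 7
augment #4: 9→0→2→4→1 push 8
augment #5: 9→11→12→4→1 push 3
augment #6: 9→13→2→10→7→1 push 6
max flow = 62; residual-reachable set from 9 gives S-side
cut edges (S→T): {(0,1), (2,10), (4,1), (11,1), (13,7)} total cap 62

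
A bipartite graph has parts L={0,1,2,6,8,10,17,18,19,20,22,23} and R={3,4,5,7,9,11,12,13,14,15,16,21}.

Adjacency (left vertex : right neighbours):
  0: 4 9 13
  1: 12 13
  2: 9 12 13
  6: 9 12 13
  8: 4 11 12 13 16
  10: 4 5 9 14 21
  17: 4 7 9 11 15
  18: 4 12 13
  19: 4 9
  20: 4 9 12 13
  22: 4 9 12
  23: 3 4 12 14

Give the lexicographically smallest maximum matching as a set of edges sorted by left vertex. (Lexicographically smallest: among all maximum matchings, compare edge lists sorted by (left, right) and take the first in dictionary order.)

Lex-smallest maximum matching: {(0,4), (1,12), (2,9), (6,13), (8,11), (10,5), (17,7), (23,3)}

|M| = 8 (so the lex-smallest maximum matching has 8 edges)
process left vertices in ascending order; for each, take the smallest-labelled available neighbour that still permits 8 edges overall, or leave it unmatched if none does
lex-smallest matching: {0-4, 1-12, 2-9, 6-13, 8-11, 10-5, 17-7, 23-3}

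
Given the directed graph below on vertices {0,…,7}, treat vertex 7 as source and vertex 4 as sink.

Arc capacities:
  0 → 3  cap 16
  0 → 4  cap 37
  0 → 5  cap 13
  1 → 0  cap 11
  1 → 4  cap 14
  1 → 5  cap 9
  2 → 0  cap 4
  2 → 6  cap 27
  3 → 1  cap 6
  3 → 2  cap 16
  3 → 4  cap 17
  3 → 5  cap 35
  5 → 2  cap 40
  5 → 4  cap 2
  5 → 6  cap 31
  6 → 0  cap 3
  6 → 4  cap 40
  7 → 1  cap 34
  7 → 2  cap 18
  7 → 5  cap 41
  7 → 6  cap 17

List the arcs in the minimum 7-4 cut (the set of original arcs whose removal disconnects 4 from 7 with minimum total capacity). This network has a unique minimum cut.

Min-cut arcs: {(1,0), (1,4), (2,0), (5,4), (6,0), (6,4)} (total capacity 74)

augment #1: 7→1→4 push 14
augment #2: 7→5→4 push 2
augment #3: 7→6→4 push 17
augment #4: 7→1→0→4 push 11
augment #5: 7→2→0→4 push 4
augment #6: 7→2→6→4 push 14
augment #7: 7→5→6→4 push 9
augment #8: 7→5→6→0→4 push 3
max flow = 74; residual-reachable set from 7 gives S-side
cut edges (S→T): {(1,0), (1,4), (2,0), (5,4), (6,0), (6,4)} total cap 74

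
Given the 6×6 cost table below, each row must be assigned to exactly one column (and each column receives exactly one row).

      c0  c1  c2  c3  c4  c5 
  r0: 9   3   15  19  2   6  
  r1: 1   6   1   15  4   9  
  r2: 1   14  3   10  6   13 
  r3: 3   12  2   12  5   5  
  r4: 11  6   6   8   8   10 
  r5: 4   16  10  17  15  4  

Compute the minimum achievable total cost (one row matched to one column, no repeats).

Minimum assignment cost: 22

one of 2 optimal assignments: row0→col1 (cost 3), row1→col2 (cost 1), row2→col0 (cost 1), row3→col4 (cost 5), row4→col3 (cost 8), row5→col5 (cost 4)
total = 3 + 1 + 1 + 5 + 8 + 4 = 22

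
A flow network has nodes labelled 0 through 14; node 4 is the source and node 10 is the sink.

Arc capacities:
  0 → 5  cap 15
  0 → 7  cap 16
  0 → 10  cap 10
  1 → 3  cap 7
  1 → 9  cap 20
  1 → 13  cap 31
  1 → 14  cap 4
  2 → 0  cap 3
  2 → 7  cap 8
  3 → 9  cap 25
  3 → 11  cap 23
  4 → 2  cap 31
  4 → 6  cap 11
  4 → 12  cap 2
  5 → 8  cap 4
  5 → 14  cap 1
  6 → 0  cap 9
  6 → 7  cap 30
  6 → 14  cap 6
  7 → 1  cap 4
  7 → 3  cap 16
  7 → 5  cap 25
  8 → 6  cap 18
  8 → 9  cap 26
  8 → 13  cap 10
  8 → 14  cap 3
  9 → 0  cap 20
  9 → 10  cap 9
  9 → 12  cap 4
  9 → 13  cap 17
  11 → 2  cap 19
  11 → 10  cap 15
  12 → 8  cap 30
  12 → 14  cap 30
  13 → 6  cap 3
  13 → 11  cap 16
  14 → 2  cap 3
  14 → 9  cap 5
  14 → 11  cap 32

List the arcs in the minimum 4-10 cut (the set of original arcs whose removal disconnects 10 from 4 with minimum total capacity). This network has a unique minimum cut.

augment #1: 4→2→0→10 push 3
augment #2: 4→6→0→10 push 7
augment #3: 4→6→14→9→10 push 4
augment #4: 4→12→8→9→10 push 2
augment #5: 4→2→7→1→9→10 push 3
augment #6: 4→2→7→3→11→10 push 5
max flow = 24; residual-reachable set from 4 gives S-side
cut edges (S→T): {(2,0), (2,7), (4,6), (4,12)} total cap 24

Min-cut arcs: {(2,0), (2,7), (4,6), (4,12)} (total capacity 24)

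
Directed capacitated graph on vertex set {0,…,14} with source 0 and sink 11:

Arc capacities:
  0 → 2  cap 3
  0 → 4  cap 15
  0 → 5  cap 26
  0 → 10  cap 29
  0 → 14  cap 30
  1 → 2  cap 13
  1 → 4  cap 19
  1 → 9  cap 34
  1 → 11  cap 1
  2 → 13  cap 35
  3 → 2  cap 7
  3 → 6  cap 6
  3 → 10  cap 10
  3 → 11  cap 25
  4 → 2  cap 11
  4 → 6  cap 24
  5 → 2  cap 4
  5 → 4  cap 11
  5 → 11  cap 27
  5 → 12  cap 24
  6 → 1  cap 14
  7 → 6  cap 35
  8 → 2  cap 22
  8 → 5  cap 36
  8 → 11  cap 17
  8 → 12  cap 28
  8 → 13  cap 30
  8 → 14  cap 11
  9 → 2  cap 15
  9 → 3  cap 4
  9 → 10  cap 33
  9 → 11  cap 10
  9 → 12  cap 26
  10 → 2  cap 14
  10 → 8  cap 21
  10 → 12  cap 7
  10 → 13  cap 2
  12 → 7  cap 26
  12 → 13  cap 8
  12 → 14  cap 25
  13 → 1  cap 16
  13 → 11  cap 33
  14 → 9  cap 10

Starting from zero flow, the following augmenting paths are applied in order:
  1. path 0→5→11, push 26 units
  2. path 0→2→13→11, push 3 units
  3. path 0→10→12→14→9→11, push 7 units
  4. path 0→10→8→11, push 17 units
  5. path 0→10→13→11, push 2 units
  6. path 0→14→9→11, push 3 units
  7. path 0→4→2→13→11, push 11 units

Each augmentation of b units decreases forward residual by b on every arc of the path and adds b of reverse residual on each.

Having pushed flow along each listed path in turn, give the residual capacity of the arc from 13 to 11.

after path 1 (0→5→11, push 26): res(13,11)=33
after path 2 (0→2→13→11, push 3): res(13,11)=30
after path 3 (0→10→12→14→9→11, push 7): res(13,11)=30
after path 4 (0→10→8→11, push 17): res(13,11)=30
after path 5 (0→10→13→11, push 2): res(13,11)=28
after path 6 (0→14→9→11, push 3): res(13,11)=28
after path 7 (0→4→2→13→11, push 11): res(13,11)=17

Residual capacity of (13,11): 17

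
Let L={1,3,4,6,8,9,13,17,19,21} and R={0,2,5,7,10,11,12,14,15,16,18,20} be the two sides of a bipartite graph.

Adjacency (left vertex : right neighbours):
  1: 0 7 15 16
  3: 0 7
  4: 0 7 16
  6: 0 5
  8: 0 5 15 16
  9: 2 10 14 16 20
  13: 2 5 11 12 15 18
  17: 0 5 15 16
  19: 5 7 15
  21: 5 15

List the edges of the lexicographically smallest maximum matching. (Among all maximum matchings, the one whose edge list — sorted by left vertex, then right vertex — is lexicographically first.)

Lex-smallest maximum matching: {(1,0), (3,7), (4,16), (6,5), (8,15), (9,2), (13,11)}

|M| = 7 (so the lex-smallest maximum matching has 7 edges)
process left vertices in ascending order; for each, take the smallest-labelled available neighbour that still permits 7 edges overall, or leave it unmatched if none does
lex-smallest matching: {1-0, 3-7, 4-16, 6-5, 8-15, 9-2, 13-11}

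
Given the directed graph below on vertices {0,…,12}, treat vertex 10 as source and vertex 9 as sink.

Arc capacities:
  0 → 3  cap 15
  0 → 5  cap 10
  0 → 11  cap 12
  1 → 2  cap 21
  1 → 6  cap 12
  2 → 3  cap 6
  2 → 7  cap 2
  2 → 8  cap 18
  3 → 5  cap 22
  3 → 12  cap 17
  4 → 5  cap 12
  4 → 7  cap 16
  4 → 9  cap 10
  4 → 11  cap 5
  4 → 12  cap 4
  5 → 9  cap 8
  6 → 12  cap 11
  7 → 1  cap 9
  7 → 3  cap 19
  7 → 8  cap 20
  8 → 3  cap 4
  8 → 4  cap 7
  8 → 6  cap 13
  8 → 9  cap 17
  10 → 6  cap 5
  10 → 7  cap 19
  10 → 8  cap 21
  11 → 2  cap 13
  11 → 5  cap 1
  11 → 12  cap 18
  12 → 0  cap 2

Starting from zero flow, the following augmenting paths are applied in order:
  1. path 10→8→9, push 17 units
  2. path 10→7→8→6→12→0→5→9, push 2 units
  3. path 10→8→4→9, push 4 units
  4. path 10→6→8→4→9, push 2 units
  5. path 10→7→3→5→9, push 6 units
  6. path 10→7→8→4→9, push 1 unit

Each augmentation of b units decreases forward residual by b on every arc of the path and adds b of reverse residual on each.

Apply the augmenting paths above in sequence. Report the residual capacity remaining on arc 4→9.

Residual capacity of (4,9): 3

after path 1 (10→8→9, push 17): res(4,9)=10
after path 2 (10→7→8→6→12→0→5→9, push 2): res(4,9)=10
after path 3 (10→8→4→9, push 4): res(4,9)=6
after path 4 (10→6→8→4→9, push 2): res(4,9)=4
after path 5 (10→7→3→5→9, push 6): res(4,9)=4
after path 6 (10→7→8→4→9, push 1): res(4,9)=3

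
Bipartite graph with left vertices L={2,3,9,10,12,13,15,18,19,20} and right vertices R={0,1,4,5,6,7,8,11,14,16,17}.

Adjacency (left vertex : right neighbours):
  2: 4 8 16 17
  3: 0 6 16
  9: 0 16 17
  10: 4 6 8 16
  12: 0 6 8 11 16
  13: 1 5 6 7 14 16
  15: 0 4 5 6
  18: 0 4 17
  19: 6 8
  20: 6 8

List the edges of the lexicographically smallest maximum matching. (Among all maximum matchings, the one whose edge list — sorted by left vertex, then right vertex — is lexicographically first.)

|M| = 9 (so the lex-smallest maximum matching has 9 edges)
process left vertices in ascending order; for each, take the smallest-labelled available neighbour that still permits 9 edges overall, or leave it unmatched if none does
lex-smallest matching: {2-4, 3-0, 9-16, 10-6, 12-11, 13-1, 15-5, 18-17, 19-8}

Lex-smallest maximum matching: {(2,4), (3,0), (9,16), (10,6), (12,11), (13,1), (15,5), (18,17), (19,8)}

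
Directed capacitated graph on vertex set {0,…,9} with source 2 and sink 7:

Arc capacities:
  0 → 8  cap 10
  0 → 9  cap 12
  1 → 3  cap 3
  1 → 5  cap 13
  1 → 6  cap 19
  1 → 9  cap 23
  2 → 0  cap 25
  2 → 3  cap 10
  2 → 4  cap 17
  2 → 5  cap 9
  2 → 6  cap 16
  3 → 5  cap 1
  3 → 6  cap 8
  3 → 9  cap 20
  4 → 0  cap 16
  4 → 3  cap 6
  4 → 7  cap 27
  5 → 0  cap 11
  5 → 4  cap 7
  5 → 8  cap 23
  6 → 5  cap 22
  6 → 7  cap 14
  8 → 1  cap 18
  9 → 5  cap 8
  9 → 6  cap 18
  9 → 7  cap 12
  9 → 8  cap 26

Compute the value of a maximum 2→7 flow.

augment #1: 2→4→7 bottleneck 17, total now 17
augment #2: 2→6→7 bottleneck 14, total now 31
augment #3: 2→0→9→7 bottleneck 12, total now 43
augment #4: 2→5→4→7 bottleneck 7, total now 50

Maximum flow value: 50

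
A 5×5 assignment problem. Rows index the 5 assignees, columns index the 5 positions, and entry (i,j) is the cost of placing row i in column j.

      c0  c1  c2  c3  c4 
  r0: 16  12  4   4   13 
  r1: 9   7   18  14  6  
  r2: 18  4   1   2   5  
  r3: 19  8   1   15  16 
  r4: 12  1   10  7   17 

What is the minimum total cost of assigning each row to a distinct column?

Minimum assignment cost: 20

optimal assignment: row0→col3 (cost 4), row1→col0 (cost 9), row2→col4 (cost 5), row3→col2 (cost 1), row4→col1 (cost 1)
total = 4 + 9 + 5 + 1 + 1 = 20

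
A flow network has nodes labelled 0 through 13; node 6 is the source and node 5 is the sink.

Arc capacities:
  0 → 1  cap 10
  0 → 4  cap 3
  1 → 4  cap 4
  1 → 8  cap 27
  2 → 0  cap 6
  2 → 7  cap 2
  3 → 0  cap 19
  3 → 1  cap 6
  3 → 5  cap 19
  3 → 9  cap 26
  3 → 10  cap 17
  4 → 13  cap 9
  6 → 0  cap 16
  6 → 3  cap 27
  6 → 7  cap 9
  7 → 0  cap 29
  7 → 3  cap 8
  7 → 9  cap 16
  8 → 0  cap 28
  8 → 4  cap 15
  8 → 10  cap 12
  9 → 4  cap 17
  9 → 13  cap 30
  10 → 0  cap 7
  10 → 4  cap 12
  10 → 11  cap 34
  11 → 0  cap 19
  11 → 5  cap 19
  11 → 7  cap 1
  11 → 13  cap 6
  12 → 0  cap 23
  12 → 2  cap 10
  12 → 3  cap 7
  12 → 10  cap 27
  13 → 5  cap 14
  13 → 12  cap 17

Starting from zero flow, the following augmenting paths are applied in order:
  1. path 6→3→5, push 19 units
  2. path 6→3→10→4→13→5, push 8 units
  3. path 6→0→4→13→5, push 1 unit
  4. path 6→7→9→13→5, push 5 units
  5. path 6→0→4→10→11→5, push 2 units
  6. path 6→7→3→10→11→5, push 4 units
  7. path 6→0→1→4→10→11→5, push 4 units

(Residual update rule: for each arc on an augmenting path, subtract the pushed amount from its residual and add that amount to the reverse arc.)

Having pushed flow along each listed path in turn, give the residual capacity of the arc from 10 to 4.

Residual capacity of (10,4): 10

after path 1 (6→3→5, push 19): res(10,4)=12
after path 2 (6→3→10→4→13→5, push 8): res(10,4)=4
after path 3 (6→0→4→13→5, push 1): res(10,4)=4
after path 4 (6→7→9→13→5, push 5): res(10,4)=4
after path 5 (6→0→4→10→11→5, push 2): res(10,4)=6
after path 6 (6→7→3→10→11→5, push 4): res(10,4)=6
after path 7 (6→0→1→4→10→11→5, push 4): res(10,4)=10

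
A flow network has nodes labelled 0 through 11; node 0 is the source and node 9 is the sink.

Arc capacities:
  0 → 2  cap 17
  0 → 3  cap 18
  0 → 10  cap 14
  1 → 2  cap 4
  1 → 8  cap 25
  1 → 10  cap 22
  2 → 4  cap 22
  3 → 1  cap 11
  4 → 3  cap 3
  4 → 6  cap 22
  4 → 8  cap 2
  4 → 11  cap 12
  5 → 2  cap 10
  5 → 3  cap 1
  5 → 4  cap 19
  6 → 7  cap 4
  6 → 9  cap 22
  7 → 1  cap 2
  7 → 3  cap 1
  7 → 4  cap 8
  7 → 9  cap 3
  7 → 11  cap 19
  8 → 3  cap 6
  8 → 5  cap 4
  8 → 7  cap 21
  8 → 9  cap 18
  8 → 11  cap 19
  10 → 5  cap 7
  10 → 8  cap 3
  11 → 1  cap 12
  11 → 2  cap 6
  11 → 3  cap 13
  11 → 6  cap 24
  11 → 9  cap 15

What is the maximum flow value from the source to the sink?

Maximum flow value: 38

augment #1: 0→10→8→9 bottleneck 3, total now 3
augment #2: 0→2→4→6→9 bottleneck 17, total now 20
augment #3: 0→3→1→8→9 bottleneck 11, total now 31
augment #4: 0→10→5→4→6→9 bottleneck 5, total now 36
augment #5: 0→10→5→4→8→9 bottleneck 2, total now 38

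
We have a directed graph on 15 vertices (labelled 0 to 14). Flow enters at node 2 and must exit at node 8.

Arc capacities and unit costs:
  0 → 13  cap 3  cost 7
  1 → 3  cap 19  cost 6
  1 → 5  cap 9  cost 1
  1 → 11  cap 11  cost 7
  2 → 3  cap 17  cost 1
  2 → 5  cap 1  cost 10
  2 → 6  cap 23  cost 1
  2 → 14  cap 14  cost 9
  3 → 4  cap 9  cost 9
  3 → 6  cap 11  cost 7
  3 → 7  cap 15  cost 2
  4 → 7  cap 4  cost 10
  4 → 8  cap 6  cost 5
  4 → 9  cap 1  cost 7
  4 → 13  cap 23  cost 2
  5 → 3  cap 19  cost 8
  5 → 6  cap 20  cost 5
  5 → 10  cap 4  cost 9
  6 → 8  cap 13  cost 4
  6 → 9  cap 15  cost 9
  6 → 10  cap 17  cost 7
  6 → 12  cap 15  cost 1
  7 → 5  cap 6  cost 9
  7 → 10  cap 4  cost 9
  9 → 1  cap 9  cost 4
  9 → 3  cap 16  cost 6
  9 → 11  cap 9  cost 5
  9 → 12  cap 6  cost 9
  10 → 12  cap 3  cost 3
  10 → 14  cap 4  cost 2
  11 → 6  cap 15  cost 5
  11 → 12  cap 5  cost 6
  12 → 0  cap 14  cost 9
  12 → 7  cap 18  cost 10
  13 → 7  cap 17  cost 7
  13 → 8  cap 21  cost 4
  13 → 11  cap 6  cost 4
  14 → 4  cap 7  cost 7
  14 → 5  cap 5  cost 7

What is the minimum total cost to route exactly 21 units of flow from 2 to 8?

shortest-cost path #1: 2→6→8 push 13 @ unit cost 5 (adds 65)
shortest-cost path #2: 2→3→4→8 push 6 @ unit cost 15 (adds 90)
shortest-cost path #3: 2→3→4→13→8 push 2 @ unit cost 16 (adds 32)
total cost = 187

Minimum cost for 21 units: 187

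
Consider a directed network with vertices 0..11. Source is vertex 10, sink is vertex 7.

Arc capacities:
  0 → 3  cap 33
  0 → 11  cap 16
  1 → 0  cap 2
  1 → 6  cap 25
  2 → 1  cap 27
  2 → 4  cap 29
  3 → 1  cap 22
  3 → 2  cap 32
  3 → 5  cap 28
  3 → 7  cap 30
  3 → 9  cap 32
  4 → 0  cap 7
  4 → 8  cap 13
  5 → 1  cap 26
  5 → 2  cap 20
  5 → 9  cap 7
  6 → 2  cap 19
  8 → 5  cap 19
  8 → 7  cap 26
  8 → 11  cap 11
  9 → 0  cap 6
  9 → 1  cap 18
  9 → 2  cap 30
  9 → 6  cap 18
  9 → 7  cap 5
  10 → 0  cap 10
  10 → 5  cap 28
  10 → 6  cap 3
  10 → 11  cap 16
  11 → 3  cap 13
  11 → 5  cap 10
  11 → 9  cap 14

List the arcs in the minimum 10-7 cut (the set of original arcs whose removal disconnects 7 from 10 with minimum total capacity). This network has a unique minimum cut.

augment #1: 10→0→3→7 push 10
augment #2: 10→5→9→7 push 5
augment #3: 10→11→3→7 push 13
augment #4: 10→5→1→0→3→7 push 2
augment #5: 10→5→2→4→8→7 push 13
augment #6: 10→5→9→0→3→7 push 2
augment #7: 10→11→9→0→3→7 push 3
max flow = 48; residual-reachable set from 10 gives S-side
cut edges (S→T): {(3,7), (4,8), (9,7)} total cap 48

Min-cut arcs: {(3,7), (4,8), (9,7)} (total capacity 48)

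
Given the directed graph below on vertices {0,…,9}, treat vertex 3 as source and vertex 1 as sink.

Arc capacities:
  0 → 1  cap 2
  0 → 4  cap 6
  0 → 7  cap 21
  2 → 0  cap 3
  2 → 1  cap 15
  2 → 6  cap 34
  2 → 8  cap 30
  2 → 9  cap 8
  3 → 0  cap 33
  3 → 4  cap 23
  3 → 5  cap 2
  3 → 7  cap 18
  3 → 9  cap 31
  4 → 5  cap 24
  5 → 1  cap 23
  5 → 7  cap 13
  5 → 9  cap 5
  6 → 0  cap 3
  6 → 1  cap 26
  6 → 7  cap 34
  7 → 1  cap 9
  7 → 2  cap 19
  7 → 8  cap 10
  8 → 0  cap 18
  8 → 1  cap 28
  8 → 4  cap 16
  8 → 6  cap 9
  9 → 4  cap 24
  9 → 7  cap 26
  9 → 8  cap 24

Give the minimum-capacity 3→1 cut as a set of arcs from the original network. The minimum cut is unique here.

augment #1: 3→0→1 push 2
augment #2: 3→5→1 push 2
augment #3: 3→7→1 push 9
augment #4: 3→4→5→1 push 21
augment #5: 3→7→2→1 push 9
augment #6: 3→9→8→1 push 24
augment #7: 3→0→7→2→1 push 6
augment #8: 3→0→7→8→1 push 4
augment #9: 3→0→7→2→6→1 push 4
augment #10: 3→0→7→8→6→1 push 6
max flow = 87; residual-reachable set from 3 gives S-side
cut edges (S→T): {(0,1), (5,1), (7,1), (7,2), (7,8), (9,8)} total cap 87

Min-cut arcs: {(0,1), (5,1), (7,1), (7,2), (7,8), (9,8)} (total capacity 87)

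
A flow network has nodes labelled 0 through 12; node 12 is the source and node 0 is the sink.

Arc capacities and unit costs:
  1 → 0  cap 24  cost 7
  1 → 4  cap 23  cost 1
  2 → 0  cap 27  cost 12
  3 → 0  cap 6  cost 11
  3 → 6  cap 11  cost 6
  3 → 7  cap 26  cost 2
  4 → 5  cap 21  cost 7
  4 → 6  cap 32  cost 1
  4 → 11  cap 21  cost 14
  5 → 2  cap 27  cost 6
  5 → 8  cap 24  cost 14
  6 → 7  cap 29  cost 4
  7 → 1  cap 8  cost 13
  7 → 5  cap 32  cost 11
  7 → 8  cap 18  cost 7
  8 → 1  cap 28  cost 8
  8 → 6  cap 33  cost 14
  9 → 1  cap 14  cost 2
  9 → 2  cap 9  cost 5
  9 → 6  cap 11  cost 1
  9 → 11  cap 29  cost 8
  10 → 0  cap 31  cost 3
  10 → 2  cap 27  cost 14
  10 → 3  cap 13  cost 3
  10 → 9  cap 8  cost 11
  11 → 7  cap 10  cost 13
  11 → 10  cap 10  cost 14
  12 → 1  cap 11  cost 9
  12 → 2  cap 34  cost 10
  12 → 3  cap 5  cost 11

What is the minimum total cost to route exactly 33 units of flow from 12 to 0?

Minimum cost for 33 units: 660

shortest-cost path #1: 12→1→0 push 11 @ unit cost 16 (adds 176)
shortest-cost path #2: 12→2→0 push 22 @ unit cost 22 (adds 484)
total cost = 660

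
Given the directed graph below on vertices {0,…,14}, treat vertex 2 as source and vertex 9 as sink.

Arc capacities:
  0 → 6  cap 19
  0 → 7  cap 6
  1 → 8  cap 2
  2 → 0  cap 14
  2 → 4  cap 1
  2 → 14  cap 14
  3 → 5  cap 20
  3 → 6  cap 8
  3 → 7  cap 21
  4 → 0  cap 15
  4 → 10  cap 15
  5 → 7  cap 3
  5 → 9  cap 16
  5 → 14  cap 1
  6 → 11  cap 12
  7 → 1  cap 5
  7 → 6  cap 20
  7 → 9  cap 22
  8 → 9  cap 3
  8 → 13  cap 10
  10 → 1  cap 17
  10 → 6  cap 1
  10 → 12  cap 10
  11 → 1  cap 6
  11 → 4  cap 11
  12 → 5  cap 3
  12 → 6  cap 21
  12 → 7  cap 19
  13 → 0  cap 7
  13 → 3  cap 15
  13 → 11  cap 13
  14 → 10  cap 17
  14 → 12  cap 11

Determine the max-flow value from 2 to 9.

augment #1: 2→0→7→9 bottleneck 6, total now 6
augment #2: 2→14→12→5→9 bottleneck 3, total now 9
augment #3: 2→14→12→7→9 bottleneck 8, total now 17
augment #4: 2→4→10→1→8→9 bottleneck 1, total now 18
augment #5: 2→14→10→1→8→9 bottleneck 1, total now 19
augment #6: 2→14→10→12→7→9 bottleneck 2, total now 21
augment #7: 2→0→6→11→1→10→12→7→9 bottleneck 2, total now 23
augment #8: 2→0→6→11→4→10→12→7→9 bottleneck 4, total now 27

Maximum flow value: 27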